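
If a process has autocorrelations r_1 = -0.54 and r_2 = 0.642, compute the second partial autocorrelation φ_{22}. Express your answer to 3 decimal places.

φ_{22} = (r_2 − r_1²) / (1 − r_1²)
r_1² = (-0.54)² = 0.2916
Numerator = 0.642 − 0.2916 = 0.3504; denominator = 1 − 0.2916 = 0.7084
φ_{22} = 0.3504 / 0.7084 = 0.495

0.495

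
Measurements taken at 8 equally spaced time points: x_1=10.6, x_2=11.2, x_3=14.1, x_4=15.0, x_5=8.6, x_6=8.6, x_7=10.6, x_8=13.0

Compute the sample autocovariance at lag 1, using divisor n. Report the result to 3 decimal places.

Mean x̄ = (10.6 + 11.2 + 14.1 + 15.0 + 8.6 + 8.6 + 10.6 + 13.0)/8 = 11.4625
Σ_{t=1}^{7}(x_t−x̄)(x_{t+1}−x̄) = 8.0748
γ_1 = 8.0748 / 8 = 1.009

1.009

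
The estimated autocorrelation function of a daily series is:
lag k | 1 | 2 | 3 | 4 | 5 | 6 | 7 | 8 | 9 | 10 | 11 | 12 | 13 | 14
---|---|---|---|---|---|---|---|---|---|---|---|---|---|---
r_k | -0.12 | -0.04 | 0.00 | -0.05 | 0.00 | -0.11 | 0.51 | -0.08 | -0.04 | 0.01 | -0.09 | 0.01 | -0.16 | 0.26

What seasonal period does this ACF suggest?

The largest autocorrelation is r_7 = 0.51, with a weaker echo at lag 14 (0.26); the remaining lags stay at or below 0.01.
The dominant spike at lag 7 indicates a seasonal period of 7.

7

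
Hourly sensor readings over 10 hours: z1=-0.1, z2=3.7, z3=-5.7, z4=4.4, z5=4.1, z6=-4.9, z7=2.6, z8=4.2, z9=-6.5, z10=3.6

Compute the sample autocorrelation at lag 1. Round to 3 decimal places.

Mean z̄ = (-0.1 + 3.7 − 5.7 + 4.4 + 4.1 − 4.9 + 2.6 + 4.2 − 6.5 + 3.6)/10 = 0.5400
Numerator Σ_{t=1}^{9}(z_t−z̄)(z_{t+1}−z̄) = -102.4276
Denominator Σ(z_t−z̄)² = 183.0640
r_1 = -102.4276 / 183.0640 = -0.560

-0.560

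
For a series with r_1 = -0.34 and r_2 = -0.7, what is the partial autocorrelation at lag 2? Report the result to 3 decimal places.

-0.922

φ_{22} = (r_2 − r_1²) / (1 − r_1²)
r_1² = (-0.34)² = 0.1156
Numerator = -0.7 − 0.1156 = -0.8156; denominator = 1 − 0.1156 = 0.8844
φ_{22} = -0.8156 / 0.8844 = -0.922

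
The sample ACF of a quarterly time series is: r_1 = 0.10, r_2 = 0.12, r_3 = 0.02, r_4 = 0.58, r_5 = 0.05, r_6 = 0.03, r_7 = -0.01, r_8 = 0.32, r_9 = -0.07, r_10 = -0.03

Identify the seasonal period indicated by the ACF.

The largest autocorrelation is r_4 = 0.58, with a weaker echo at lag 8 (0.32); the remaining lags stay at or below 0.12.
The dominant spike at lag 4 indicates a seasonal period of 4.

4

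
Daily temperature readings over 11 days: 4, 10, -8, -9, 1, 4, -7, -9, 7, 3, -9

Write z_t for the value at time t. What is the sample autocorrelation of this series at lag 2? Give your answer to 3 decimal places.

Mean z̄ = (4 + 10 − 8 − 9 + 1 + 4 − 7 − 9 + 7 + 3 − 9)/11 = -1.1818
Numerator Σ_{t=1}^{9}(z_t−z̄)(z_{t+2}−z̄) = -375.6116
Denominator Σ(z_t−z̄)² = 531.6364
r_2 = -375.6116 / 531.6364 = -0.707

-0.707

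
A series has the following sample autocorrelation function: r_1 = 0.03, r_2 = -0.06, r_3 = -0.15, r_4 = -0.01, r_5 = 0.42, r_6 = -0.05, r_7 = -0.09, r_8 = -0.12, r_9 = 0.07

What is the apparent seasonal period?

The largest autocorrelation is r_5 = 0.42; the remaining lags stay at or below 0.07.
The dominant spike at lag 5 indicates a seasonal period of 5.

5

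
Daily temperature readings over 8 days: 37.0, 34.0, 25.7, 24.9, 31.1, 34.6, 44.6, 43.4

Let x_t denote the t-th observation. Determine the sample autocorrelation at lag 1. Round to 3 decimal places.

0.569

Mean x̄ = (37.0 + 34.0 + 25.7 + 24.9 + 31.1 + 34.6 + 44.6 + 43.4)/8 = 34.4125
Deviations from mean: 2.5875, -0.4125, -8.7125, -9.5125, -3.3125, 0.1875, 10.1875, 8.9875
Numerator Σ_{t=1}^{7}(x_t−x̄)(x_{t+1}−x̄) = 209.7636
Denominator Σ(x_t−x̄)² = 368.8288
r_1 = 209.7636 / 368.8288 = 0.569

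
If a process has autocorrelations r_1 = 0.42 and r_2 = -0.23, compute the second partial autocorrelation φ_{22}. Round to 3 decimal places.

φ_{22} = (r_2 − r_1²) / (1 − r_1²)
r_1² = (0.42)² = 0.1764
Numerator = -0.23 − 0.1764 = -0.4064; denominator = 1 − 0.1764 = 0.8236
φ_{22} = -0.4064 / 0.8236 = -0.493

-0.493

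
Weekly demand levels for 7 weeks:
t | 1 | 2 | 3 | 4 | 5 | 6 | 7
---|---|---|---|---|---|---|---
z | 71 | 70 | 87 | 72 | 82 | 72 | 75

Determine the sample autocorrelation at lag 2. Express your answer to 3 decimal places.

Mean z̄ = (71 + 70 + 87 + 72 + 82 + 72 + 75)/7 = 75.5714
Deviations from mean: -4.5714, -5.5714, 11.4286, -3.5714, 6.4286, -3.5714, -0.5714
Σ(z_t−z̄)(z_{t+2}−z̄) = (-52.2449) + (19.8980) + (73.4694) + (12.7551) + (-3.6735) = 50.2041
Denominator Σ(z_t−z̄)² = 249.7143
r_2 = 50.2041 / 249.7143 = 0.201

0.201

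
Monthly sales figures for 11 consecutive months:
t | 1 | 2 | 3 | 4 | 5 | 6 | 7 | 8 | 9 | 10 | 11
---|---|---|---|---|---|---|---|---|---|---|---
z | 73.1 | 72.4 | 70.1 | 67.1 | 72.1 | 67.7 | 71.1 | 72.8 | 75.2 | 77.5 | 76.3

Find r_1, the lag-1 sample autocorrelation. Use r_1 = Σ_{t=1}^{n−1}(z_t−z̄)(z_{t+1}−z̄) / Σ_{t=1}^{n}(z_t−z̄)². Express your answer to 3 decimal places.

Mean z̄ = (73.1 + 72.4 + 70.1 + 67.1 + 72.1 + 67.7 + 71.1 + 72.8 + 75.2 + 77.5 + 76.3)/11 = 72.3091
Numerator Σ_{t=1}^{10}(z_t−z̄)(z_{t+1}−z̄) = 55.5526
Denominator Σ(z_t−z̄)² = 106.8691
r_1 = 55.5526 / 106.8691 = 0.520

0.520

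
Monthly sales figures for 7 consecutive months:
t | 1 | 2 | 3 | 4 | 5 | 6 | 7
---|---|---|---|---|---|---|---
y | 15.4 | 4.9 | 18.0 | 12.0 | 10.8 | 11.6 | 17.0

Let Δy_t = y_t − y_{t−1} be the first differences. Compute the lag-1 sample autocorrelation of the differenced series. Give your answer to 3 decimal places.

First differences Δy: -10.5, 13.1, -6.0, -1.2, 0.8, 5.4
Mean of differences = 0.2667
Numerator Σ(Δy_t−Δȳ)(Δy_{t+1}−Δȳ) = -207.4478
Denominator Σ(Δy_t−Δȳ)² = 348.6733
r_1(Δy) = -207.4478 / 348.6733 = -0.595

-0.595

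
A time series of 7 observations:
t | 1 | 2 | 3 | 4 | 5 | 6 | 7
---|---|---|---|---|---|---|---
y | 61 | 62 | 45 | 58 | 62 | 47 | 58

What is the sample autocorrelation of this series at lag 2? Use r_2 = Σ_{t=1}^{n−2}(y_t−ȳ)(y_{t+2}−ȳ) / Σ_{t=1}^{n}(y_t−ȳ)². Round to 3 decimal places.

-0.374

Mean ȳ = (61 + 62 + 45 + 58 + 62 + 47 + 58)/7 = 56.1429
Deviations from mean: 4.8571, 5.8571, -11.1429, 1.8571, 5.8571, -9.1429, 1.8571
Numerator Σ_{t=1}^{5}(y_t−ȳ)(y_{t+2}−ȳ) = -114.6122
Denominator Σ(y_t−ȳ)² = 306.8571
r_2 = -114.6122 / 306.8571 = -0.374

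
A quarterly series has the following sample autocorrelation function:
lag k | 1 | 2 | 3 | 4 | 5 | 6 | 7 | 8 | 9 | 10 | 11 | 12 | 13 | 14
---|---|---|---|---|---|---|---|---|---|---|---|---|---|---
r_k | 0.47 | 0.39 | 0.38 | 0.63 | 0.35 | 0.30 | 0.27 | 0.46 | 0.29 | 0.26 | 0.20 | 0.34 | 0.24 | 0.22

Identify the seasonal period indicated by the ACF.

4

The largest autocorrelation is r_4 = 0.63; the remaining lags stay at or below 0.47. The elevated value at lag 1 (0.47), dropping to 0.39 at lag 2, reflects decaying short-term dependence rather than seasonality.
The dominant spike at lag 4 indicates a seasonal period of 4.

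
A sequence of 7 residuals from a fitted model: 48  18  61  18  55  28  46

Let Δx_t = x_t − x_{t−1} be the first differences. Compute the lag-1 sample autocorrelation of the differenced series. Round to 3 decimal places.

-0.885

First differences Δx: -30, 43, -43, 37, -27, 18
Mean of differences = -0.3333
Numerator Σ(Δx_t−Δx̄)(Δx_{t+1}−Δx̄) = -6211.7778
Denominator Σ(Δx_t−Δx̄)² = 7019.3333
r_1(Δx) = -6211.7778 / 7019.3333 = -0.885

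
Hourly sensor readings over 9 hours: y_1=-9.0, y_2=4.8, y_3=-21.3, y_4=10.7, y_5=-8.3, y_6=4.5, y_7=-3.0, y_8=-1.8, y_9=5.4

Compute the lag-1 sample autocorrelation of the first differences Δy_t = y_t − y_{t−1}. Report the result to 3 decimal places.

-0.852

First differences Δy: 13.8, -26.1, 32.0, -19.0, 12.8, -7.5, 1.2, 7.2
Mean of differences = 1.8000
Numerator Σ(Δy_t−Δȳ)(Δy_{t+1}−Δȳ) = -2134.3000
Denominator Σ(Δy_t−Δȳ)² = 2504.1000
r_1(Δy) = -2134.3000 / 2504.1000 = -0.852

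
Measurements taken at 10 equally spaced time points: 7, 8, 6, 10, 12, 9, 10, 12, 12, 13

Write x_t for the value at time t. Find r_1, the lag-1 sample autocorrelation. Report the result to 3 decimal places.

0.430

Mean x̄ = (7 + 8 + 6 + 10 + 12 + 9 + 10 + 12 + 12 + 13)/10 = 9.9000
Numerator Σ_{t=1}^{9}(x_t−x̄)(x_{t+1}−x̄) = 21.8900
Denominator Σ(x_t−x̄)² = 50.9000
r_1 = 21.8900 / 50.9000 = 0.430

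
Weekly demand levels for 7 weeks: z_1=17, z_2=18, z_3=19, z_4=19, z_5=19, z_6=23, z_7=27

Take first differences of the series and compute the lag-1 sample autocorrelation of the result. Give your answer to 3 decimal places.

First differences Δz: 1, 1, 0, 0, 4, 4
Mean of differences = 1.6667
Numerator Σ(Δz_t−Δz̄)(Δz_{t+1}−Δz̄) = 5.8889
Denominator Σ(Δz_t−Δz̄)² = 17.3333
r_1(Δz) = 5.8889 / 17.3333 = 0.340

0.340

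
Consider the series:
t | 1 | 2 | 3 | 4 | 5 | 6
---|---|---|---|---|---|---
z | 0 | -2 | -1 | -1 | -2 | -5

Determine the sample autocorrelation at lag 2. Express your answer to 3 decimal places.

-0.094

Mean z̄ = (0 − 2 − 1 − 1 − 2 − 5)/6 = -1.8333
Deviations from mean: 1.8333, -0.1667, 0.8333, 0.8333, -0.1667, -3.1667
Σ(z_t−z̄)(z_{t+2}−z̄) = (1.5278) + (-0.1389) + (-0.1389) + (-2.6389) = -1.3889
Denominator Σ(z_t−z̄)² = 14.8333
r_2 = -1.3889 / 14.8333 = -0.094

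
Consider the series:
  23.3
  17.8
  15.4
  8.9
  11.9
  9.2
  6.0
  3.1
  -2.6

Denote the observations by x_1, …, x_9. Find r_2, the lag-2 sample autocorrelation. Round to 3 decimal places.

Mean x̄ = (23.3 + 17.8 + 15.4 + 8.9 + 11.9 + 9.2 + 6.0 + 3.1 − 2.6)/9 = 10.3333
Σ(x_t−x̄)(x_{t+2}−x̄) = (65.6978) + (-10.7022) + (7.9378) + (1.6244) + (-6.7889) + (8.1978) + (56.0444) = 122.0111
Denominator Σ(x_t−x̄)² = 493.7200
r_2 = 122.0111 / 493.7200 = 0.247

0.247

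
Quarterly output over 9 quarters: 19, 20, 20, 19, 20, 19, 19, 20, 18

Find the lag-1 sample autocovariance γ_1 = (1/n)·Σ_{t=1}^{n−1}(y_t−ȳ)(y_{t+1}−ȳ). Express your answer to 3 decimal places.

-0.160

Mean ȳ = (19 + 20 + 20 + 19 + 20 + 19 + 19 + 20 + 18)/9 = 19.3333
Σ_{t=1}^{8}(y_t−ȳ)(y_{t+1}−ȳ) = -1.4444
γ_1 = -1.4444 / 9 = -0.160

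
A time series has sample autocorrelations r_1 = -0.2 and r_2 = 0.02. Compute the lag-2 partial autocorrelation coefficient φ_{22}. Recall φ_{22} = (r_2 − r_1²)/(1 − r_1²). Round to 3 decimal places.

-0.021

φ_{22} = (r_2 − r_1²) / (1 − r_1²)
r_1² = (-0.2)² = 0.04
Numerator = 0.02 − 0.0400 = -0.0200; denominator = 1 − 0.0400 = 0.9600
φ_{22} = -0.0200 / 0.9600 = -0.021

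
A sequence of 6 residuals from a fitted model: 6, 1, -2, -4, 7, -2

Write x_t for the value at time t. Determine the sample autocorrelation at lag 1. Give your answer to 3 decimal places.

Mean x̄ = (6 + 1 − 2 − 4 + 7 − 2)/6 = 1.0000
Numerator Σ_{t=1}^{5}(x_t−x̄)(x_{t+1}−x̄) = -33.0000
Denominator Σ(x_t−x̄)² = 104.0000
r_1 = -33.0000 / 104.0000 = -0.317

-0.317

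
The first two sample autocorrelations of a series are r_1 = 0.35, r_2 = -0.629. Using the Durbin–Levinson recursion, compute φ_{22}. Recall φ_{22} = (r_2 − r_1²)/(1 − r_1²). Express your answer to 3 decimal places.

-0.856

φ_{22} = (r_2 − r_1²) / (1 − r_1²)
r_1² = (0.35)² = 0.1225
Numerator = -0.629 − 0.1225 = -0.7515; denominator = 1 − 0.1225 = 0.8775
φ_{22} = -0.7515 / 0.8775 = -0.856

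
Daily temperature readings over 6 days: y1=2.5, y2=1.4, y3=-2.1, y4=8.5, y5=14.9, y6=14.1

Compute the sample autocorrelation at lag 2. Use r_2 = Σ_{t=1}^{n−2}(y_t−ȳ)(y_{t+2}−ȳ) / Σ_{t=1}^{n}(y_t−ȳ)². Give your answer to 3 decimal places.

-0.131

Mean ȳ = (2.5 + 1.4 − 2.1 + 8.5 + 14.9 + 14.1)/6 = 6.5500
Deviations from mean: -4.0500, -5.1500, -8.6500, 1.9500, 8.3500, 7.5500
Σ(y_t−ȳ)(y_{t+2}−ȳ) = (35.0325) + (-10.0425) + (-72.2275) + (14.7225) = -32.5150
Denominator Σ(y_t−ȳ)² = 248.2750
r_2 = -32.5150 / 248.2750 = -0.131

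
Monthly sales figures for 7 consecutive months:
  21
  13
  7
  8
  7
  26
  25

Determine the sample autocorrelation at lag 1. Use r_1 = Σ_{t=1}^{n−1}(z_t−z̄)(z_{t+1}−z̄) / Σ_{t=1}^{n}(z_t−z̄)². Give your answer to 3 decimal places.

Mean z̄ = (21 + 13 + 7 + 8 + 7 + 26 + 25)/7 = 15.2857
Deviations from mean: 5.7143, -2.2857, -8.2857, -7.2857, -8.2857, 10.7143, 9.7143
Σ(z_t−z̄)(z_{t+1}−z̄) = (-13.0612) + (18.9388) + (60.3673) + (60.3673) + (-88.7755) + (104.0816) = 141.9184
Denominator Σ(z_t−z̄)² = 437.4286
r_1 = 141.9184 / 437.4286 = 0.324

0.324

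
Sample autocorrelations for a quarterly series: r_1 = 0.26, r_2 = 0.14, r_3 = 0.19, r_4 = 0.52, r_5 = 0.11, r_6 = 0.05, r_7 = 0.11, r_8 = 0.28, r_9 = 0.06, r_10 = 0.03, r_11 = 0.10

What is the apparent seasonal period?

4

The largest autocorrelation is r_4 = 0.52, with a weaker echo at lag 8 (0.28); the remaining lags stay at or below 0.26. The elevated value at lag 1 (0.26), dropping to 0.14 at lag 2, reflects decaying short-term dependence rather than seasonality.
The dominant spike at lag 4 indicates a seasonal period of 4.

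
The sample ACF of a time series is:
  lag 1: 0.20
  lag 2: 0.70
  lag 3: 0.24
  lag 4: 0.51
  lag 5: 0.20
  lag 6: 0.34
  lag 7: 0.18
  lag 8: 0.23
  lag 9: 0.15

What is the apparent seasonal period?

2

The largest autocorrelation is r_2 = 0.70, with weaker echoes at lags 4 (0.51) and 6 (0.34); the remaining lags stay at or below 0.24.
The dominant spike at lag 2 indicates a seasonal period of 2.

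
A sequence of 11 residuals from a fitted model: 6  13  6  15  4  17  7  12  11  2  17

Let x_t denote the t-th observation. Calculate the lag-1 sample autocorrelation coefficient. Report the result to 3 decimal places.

-0.737

Mean x̄ = (6 + 13 + 6 + 15 + 4 + 17 + 7 + 12 + 11 + 2 + 17)/11 = 10.0000
Numerator Σ_{t=1}^{10}(x_t−x̄)(x_{t+1}−x̄) = -205.0000
Denominator Σ(x_t−x̄)² = 278.0000
r_1 = -205.0000 / 278.0000 = -0.737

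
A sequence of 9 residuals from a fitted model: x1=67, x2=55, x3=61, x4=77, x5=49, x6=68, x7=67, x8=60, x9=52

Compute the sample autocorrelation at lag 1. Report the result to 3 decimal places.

-0.435

Mean x̄ = (67 + 55 + 61 + 77 + 49 + 68 + 67 + 60 + 52)/9 = 61.7778
Numerator Σ_{t=1}^{8}(x_t−x̄)(x_{t+1}−x̄) = -275.3827
Denominator Σ(x_t−x̄)² = 633.5556
r_1 = -275.3827 / 633.5556 = -0.435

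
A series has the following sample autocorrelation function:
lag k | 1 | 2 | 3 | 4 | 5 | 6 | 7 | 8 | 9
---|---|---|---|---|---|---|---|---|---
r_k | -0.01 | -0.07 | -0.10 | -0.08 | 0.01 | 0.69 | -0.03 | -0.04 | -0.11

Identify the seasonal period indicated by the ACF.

6

The largest autocorrelation is r_6 = 0.69; the remaining lags stay at or below 0.01.
The dominant spike at lag 6 indicates a seasonal period of 6.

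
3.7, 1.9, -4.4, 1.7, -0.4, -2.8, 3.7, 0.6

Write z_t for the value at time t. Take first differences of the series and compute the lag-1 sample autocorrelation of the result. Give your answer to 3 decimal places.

First differences Δz: -1.8, -6.3, 6.1, -2.1, -2.4, 6.5, -3.1
Mean of differences = -0.4429
Numerator Σ(Δz_t−Δz̄)(Δz_{t+1}−Δz̄) = -70.0090
Denominator Σ(Δz_t−Δz̄)² = 140.7971
r_1(Δz) = -70.0090 / 140.7971 = -0.497

-0.497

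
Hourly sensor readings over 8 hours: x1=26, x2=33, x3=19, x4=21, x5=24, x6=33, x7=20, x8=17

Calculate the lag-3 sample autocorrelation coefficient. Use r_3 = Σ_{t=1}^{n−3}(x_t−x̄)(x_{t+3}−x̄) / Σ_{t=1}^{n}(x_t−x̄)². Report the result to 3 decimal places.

-0.146

Mean x̄ = (26 + 33 + 19 + 21 + 24 + 33 + 20 + 17)/8 = 24.1250
Deviations from mean: 1.8750, 8.8750, -5.1250, -3.1250, -0.1250, 8.8750, -4.1250, -7.1250
Σ(x_t−x̄)(x_{t+3}−x̄) = (-5.8594) + (-1.1094) + (-45.4844) + (12.8906) + (0.8906) = -38.6719
Denominator Σ(x_t−x̄)² = 264.8750
r_3 = -38.6719 / 264.8750 = -0.146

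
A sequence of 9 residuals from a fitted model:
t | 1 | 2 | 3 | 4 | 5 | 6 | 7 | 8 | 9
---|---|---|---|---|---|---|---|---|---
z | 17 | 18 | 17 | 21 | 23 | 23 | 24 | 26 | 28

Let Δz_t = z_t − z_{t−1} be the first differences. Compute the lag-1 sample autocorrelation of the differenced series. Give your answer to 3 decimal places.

First differences Δz: 1, -1, 4, 2, 0, 1, 2, 2
Mean of differences = 1.3750
Numerator Σ(Δz_t−Δz̄)(Δz_{t+1}−Δz̄) = -3.8906
Denominator Σ(Δz_t−Δz̄)² = 15.8750
r_1(Δz) = -3.8906 / 15.8750 = -0.245

-0.245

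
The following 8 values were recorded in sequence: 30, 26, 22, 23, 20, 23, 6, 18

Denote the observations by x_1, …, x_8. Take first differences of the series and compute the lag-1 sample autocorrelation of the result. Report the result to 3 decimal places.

-0.631

First differences Δx: -4, -4, 1, -3, 3, -17, 12
Mean of differences = -1.7143
Numerator Σ(Δx_t−Δx̄)(Δx_{t+1}−Δx̄) = -292.2245
Denominator Σ(Δx_t−Δx̄)² = 463.4286
r_1(Δx) = -292.2245 / 463.4286 = -0.631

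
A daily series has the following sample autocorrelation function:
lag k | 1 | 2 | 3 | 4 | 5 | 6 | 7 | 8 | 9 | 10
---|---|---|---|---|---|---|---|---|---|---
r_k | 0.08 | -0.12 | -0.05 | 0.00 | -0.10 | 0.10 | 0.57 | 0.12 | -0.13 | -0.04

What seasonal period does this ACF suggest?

7

The largest autocorrelation is r_7 = 0.57; the remaining lags stay at or below 0.12.
The dominant spike at lag 7 indicates a seasonal period of 7.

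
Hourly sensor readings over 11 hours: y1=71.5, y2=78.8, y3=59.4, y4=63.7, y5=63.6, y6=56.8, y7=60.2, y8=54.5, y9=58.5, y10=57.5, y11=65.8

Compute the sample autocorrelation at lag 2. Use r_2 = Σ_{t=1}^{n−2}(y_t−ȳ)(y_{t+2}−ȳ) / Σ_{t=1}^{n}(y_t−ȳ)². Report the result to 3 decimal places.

Mean ȳ = (71.5 + 78.8 + 59.4 + 63.7 + 63.6 + 56.8 + 60.2 + 54.5 + 58.5 + 57.5 + 65.8)/11 = 62.7545
Numerator Σ_{t=1}^{9}(y_t−ȳ)(y_{t+2}−ȳ) = 65.6450
Denominator Σ(y_t−ȳ)² = 511.9073
r_2 = 65.6450 / 511.9073 = 0.128

0.128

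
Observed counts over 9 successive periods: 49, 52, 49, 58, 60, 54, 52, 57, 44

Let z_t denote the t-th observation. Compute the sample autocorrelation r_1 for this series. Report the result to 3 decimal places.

-0.042

Mean z̄ = (49 + 52 + 49 + 58 + 60 + 54 + 52 + 57 + 44)/9 = 52.7778
Numerator Σ_{t=1}^{8}(z_t−z̄)(z_{t+1}−z̄) = -8.6049
Denominator Σ(z_t−z̄)² = 205.5556
r_1 = -8.6049 / 205.5556 = -0.042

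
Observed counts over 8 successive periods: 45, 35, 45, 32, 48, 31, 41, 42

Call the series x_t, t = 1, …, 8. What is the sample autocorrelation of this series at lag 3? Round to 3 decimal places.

-0.405

Mean x̄ = (45 + 35 + 45 + 32 + 48 + 31 + 41 + 42)/8 = 39.8750
Deviations from mean: 5.1250, -4.8750, 5.1250, -7.8750, 8.1250, -8.8750, 1.1250, 2.1250
Σ(x_t−x̄)(x_{t+3}−x̄) = (-40.3594) + (-39.6094) + (-45.4844) + (-8.8594) + (17.2656) = -117.0469
Denominator Σ(x_t−x̄)² = 288.8750
r_3 = -117.0469 / 288.8750 = -0.405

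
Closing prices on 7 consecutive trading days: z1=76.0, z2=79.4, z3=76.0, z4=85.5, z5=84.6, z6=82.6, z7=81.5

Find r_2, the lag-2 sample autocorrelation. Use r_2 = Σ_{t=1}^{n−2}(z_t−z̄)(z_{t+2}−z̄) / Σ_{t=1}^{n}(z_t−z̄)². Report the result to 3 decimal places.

0.106

Mean z̄ = (76.0 + 79.4 + 76.0 + 85.5 + 84.6 + 82.6 + 81.5)/7 = 80.8000
Deviations from mean: -4.8000, -1.4000, -4.8000, 4.7000, 3.8000, 1.8000, 0.7000
Numerator Σ_{t=1}^{5}(z_t−z̄)(z_{t+2}−z̄) = 9.3400
Denominator Σ(z_t−z̄)² = 88.3000
r_2 = 9.3400 / 88.3000 = 0.106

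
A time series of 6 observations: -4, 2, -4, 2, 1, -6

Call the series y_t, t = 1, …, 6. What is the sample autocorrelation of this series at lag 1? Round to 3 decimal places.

-0.453

Mean ȳ = (-4 + 2 − 4 + 2 + 1 − 6)/6 = -1.5000
Deviations from mean: -2.5000, 3.5000, -2.5000, 3.5000, 2.5000, -4.5000
Σ(y_t−ȳ)(y_{t+1}−ȳ) = (-8.7500) + (-8.7500) + (-8.7500) + (8.7500) + (-11.2500) = -28.7500
Denominator Σ(y_t−ȳ)² = 63.5000
r_1 = -28.7500 / 63.5000 = -0.453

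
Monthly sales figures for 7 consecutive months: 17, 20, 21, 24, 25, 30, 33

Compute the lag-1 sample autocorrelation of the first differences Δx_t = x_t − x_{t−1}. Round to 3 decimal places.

First differences Δx: 3, 1, 3, 1, 5, 3
Mean of differences = 2.6667
Numerator Σ(Δx_t−Δx̄)(Δx_{t+1}−Δx̄) = -4.7778
Denominator Σ(Δx_t−Δx̄)² = 11.3333
r_1(Δx) = -4.7778 / 11.3333 = -0.422

-0.422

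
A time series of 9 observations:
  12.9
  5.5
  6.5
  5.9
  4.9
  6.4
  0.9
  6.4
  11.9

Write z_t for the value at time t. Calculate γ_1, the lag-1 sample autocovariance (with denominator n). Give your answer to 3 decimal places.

-0.222

Mean z̄ = (12.9 + 5.5 + 6.5 + 5.9 + 4.9 + 6.4 + 0.9 + 6.4 + 11.9)/9 = 6.8111
Σ_{t=1}^{8}(z_t−z̄)(z_{t+1}−z̄) = -1.9968
γ_1 = -1.9968 / 9 = -0.222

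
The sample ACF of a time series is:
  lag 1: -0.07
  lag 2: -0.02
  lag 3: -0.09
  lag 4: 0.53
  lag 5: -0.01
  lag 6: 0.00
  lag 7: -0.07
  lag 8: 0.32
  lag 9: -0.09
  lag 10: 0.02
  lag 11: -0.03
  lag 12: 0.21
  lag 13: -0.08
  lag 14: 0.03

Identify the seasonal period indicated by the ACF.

The largest autocorrelation is r_4 = 0.53, with weaker echoes at lags 8 (0.32) and 12 (0.21); the remaining lags stay at or below 0.03.
The dominant spike at lag 4 indicates a seasonal period of 4.

4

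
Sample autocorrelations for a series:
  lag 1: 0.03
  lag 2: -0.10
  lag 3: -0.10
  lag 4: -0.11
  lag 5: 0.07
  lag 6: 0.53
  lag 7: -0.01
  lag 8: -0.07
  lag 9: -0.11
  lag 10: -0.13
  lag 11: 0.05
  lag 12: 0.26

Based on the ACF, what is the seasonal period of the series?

The largest autocorrelation is r_6 = 0.53, with a weaker echo at lag 12 (0.26); the remaining lags stay at or below 0.07.
The dominant spike at lag 6 indicates a seasonal period of 6.

6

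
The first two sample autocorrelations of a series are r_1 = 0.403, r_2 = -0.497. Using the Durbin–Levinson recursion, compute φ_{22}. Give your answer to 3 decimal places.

φ_{22} = (r_2 − r_1²) / (1 − r_1²)
r_1² = (0.403)² = 0.162409
Numerator = -0.497 − 0.1624 = -0.6594; denominator = 1 − 0.1624 = 0.8376
φ_{22} = -0.6594 / 0.8376 = -0.787

-0.787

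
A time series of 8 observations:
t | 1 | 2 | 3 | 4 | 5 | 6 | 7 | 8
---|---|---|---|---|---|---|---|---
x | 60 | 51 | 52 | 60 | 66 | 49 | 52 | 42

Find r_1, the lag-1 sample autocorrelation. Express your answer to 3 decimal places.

Mean x̄ = (60 + 51 + 52 + 60 + 66 + 49 + 52 + 42)/8 = 54.0000
Deviations from mean: 6.0000, -3.0000, -2.0000, 6.0000, 12.0000, -5.0000, -2.0000, -12.0000
Σ(x_t−x̄)(x_{t+1}−x̄) = (-18.0000) + (6.0000) + (-12.0000) + (72.0000) + (-60.0000) + (10.0000) + (24.0000) = 22.0000
Denominator Σ(x_t−x̄)² = 402.0000
r_1 = 22.0000 / 402.0000 = 0.055

0.055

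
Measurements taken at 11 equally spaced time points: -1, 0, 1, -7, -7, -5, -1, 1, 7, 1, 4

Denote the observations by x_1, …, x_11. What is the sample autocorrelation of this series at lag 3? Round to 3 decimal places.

Mean x̄ = (-1 + 0 + 1 − 7 − 7 − 5 − 1 + 1 + 7 + 1 + 4)/11 = -0.6364
Numerator Σ_{t=1}^{8}(x_t−x̄)(x_{t+3}−x̄) = -43.3058
Denominator Σ(x_t−x̄)² = 188.5455
r_3 = -43.3058 / 188.5455 = -0.230

-0.230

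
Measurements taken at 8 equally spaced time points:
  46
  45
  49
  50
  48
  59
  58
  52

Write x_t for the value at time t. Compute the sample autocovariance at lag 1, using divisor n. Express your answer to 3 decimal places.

10.795

Mean x̄ = (46 + 45 + 49 + 50 + 48 + 59 + 58 + 52)/8 = 50.8750
Deviations: -4.8750, -5.8750, -1.8750, -0.8750, -2.8750, 8.1250, 7.1250, 1.1250
Σ_{t=1}^{7}(x_t−x̄)(x_{t+1}−x̄) = 86.3594
γ_1 = 86.3594 / 8 = 10.795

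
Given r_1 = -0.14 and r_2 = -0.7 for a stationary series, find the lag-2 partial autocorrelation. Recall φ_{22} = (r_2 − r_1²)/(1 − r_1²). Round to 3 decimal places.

φ_{22} = (r_2 − r_1²) / (1 − r_1²)
r_1² = (-0.14)² = 0.0196
Numerator = -0.7 − 0.0196 = -0.7196; denominator = 1 − 0.0196 = 0.9804
φ_{22} = -0.7196 / 0.9804 = -0.734

-0.734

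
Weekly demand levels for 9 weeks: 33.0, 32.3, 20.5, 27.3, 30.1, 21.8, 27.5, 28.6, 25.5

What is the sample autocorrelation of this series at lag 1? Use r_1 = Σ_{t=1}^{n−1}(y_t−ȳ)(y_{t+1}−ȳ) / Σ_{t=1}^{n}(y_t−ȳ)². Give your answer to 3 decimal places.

Mean ȳ = (33.0 + 32.3 + 20.5 + 27.3 + 30.1 + 21.8 + 27.5 + 28.6 + 25.5)/9 = 27.4000
Numerator Σ_{t=1}^{8}(y_t−ȳ)(y_{t+1}−ȳ) = -23.7900
Denominator Σ(y_t−ȳ)² = 146.7000
r_1 = -23.7900 / 146.7000 = -0.162

-0.162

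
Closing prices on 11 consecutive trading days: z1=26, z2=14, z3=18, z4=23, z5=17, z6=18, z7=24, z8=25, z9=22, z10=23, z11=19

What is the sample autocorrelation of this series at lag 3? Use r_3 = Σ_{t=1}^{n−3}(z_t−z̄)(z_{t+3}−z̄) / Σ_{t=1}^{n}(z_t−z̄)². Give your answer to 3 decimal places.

Mean z̄ = (26 + 14 + 18 + 23 + 17 + 18 + 24 + 25 + 22 + 23 + 19)/11 = 20.8182
Numerator Σ_{t=1}^{8}(z_t−z̄)(z_{t+3}−z̄) = 32.2645
Denominator Σ(z_t−z̄)² = 145.6364
r_3 = 32.2645 / 145.6364 = 0.222

0.222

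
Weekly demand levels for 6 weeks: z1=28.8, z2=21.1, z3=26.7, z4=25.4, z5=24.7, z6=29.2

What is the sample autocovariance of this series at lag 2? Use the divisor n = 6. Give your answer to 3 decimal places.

0.345

Mean z̄ = (28.8 + 21.1 + 26.7 + 25.4 + 24.7 + 29.2)/6 = 25.9833
Deviations: 2.8167, -4.8833, 0.7167, -0.5833, -1.2833, 3.2167
Σ_{t=1}^{4}(z_t−z̄)(z_{t+2}−z̄) = 2.0711
γ_2 = 2.0711 / 6 = 0.345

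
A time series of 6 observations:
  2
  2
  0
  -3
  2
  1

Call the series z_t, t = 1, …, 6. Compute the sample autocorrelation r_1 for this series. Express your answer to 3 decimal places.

Mean z̄ = (2 + 2 + 0 − 3 + 2 + 1)/6 = 0.6667
Σ(z_t−z̄)(z_{t+1}−z̄) = (1.7778) + (-0.8889) + (2.4444) + (-4.8889) + (0.4444) = -1.1111
Denominator Σ(z_t−z̄)² = 19.3333
r_1 = -1.1111 / 19.3333 = -0.057

-0.057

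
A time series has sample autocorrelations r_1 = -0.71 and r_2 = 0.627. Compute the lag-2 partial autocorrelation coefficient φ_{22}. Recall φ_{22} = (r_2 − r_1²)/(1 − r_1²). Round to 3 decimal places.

0.248

φ_{22} = (r_2 − r_1²) / (1 − r_1²)
r_1² = (-0.71)² = 0.5041
Numerator = 0.627 − 0.5041 = 0.1229; denominator = 1 − 0.5041 = 0.4959
φ_{22} = 0.1229 / 0.4959 = 0.248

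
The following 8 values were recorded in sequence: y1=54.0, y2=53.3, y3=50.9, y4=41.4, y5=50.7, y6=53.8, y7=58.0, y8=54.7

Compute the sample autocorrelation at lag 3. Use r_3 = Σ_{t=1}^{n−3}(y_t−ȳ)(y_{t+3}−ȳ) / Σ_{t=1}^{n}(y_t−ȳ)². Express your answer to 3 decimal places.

-0.543

Mean ȳ = (54.0 + 53.3 + 50.9 + 41.4 + 50.7 + 53.8 + 58.0 + 54.7)/8 = 52.1000
Deviations from mean: 1.9000, 1.2000, -1.2000, -10.7000, -1.4000, 1.7000, 5.9000, 2.6000
Σ(y_t−ȳ)(y_{t+3}−ȳ) = (-20.3300) + (-1.6800) + (-2.0400) + (-63.1300) + (-3.6400) = -90.8200
Denominator Σ(y_t−ȳ)² = 167.4000
r_3 = -90.8200 / 167.4000 = -0.543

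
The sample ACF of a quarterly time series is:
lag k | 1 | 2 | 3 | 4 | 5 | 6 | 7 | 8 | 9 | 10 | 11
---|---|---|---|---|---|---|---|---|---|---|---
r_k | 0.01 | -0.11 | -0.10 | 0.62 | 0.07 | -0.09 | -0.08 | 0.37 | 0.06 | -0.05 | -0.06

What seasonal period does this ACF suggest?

The largest autocorrelation is r_4 = 0.62, with a weaker echo at lag 8 (0.37); the remaining lags stay at or below 0.07.
The dominant spike at lag 4 indicates a seasonal period of 4.

4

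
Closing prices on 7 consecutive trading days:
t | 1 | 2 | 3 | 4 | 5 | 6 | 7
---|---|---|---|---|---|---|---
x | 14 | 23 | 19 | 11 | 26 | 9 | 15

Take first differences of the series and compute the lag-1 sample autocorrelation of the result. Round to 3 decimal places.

First differences Δx: 9, -4, -8, 15, -17, 6
Mean of differences = 0.1667
Numerator Σ(Δx_t−Δx̄)(Δx_{t+1}−Δx̄) = -478.6944
Denominator Σ(Δx_t−Δx̄)² = 710.8333
r_1(Δx) = -478.6944 / 710.8333 = -0.673

-0.673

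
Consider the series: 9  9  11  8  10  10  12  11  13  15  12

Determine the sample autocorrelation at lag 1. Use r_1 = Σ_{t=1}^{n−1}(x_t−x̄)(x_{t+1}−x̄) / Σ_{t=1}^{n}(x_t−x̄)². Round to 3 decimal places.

0.464

Mean x̄ = (9 + 9 + 11 + 8 + 10 + 10 + 12 + 11 + 13 + 15 + 12)/11 = 10.9091
Numerator Σ_{t=1}^{10}(x_t−x̄)(x_{t+1}−x̄) = 18.9917
Denominator Σ(x_t−x̄)² = 40.9091
r_1 = 18.9917 / 40.9091 = 0.464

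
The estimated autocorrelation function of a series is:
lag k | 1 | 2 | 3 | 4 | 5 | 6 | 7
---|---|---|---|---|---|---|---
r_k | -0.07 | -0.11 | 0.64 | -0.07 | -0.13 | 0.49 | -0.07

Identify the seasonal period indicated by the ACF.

The largest autocorrelation is r_3 = 0.64, with a weaker echo at lag 6 (0.49); the remaining lags stay at or below -0.07.
The dominant spike at lag 3 indicates a seasonal period of 3.

3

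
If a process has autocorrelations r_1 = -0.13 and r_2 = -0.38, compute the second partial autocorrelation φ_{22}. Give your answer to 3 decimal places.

-0.404

φ_{22} = (r_2 − r_1²) / (1 − r_1²)
r_1² = (-0.13)² = 0.0169
Numerator = -0.38 − 0.0169 = -0.3969; denominator = 1 − 0.0169 = 0.9831
φ_{22} = -0.3969 / 0.9831 = -0.404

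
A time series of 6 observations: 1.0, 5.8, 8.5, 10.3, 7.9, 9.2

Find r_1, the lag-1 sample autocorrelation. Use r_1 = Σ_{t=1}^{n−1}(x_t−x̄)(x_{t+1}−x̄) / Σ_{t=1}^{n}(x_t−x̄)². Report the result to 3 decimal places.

Mean x̄ = (1.0 + 5.8 + 8.5 + 10.3 + 7.9 + 9.2)/6 = 7.1167
Numerator Σ_{t=1}^{5}(x_t−x̄)(x_{t+1}−x̄) = 14.7614
Denominator Σ(x_t−x̄)² = 56.1483
r_1 = 14.7614 / 56.1483 = 0.263

0.263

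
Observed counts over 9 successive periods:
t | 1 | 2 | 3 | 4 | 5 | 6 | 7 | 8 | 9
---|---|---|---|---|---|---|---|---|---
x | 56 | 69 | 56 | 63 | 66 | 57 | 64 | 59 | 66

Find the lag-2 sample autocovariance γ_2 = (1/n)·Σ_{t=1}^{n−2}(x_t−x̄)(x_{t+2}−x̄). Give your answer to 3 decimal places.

4.890

Mean x̄ = (56 + 69 + 56 + 63 + 66 + 57 + 64 + 59 + 66)/9 = 61.7778
Σ_{t=1}^{7}(x_t−x̄)(x_{t+2}−x̄) = 44.0123
γ_2 = 44.0123 / 9 = 4.890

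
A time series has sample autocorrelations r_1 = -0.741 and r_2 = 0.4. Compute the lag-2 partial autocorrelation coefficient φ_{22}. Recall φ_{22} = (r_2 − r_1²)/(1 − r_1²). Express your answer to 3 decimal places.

-0.331

φ_{22} = (r_2 − r_1²) / (1 − r_1²)
r_1² = (-0.741)² = 0.549081
Numerator = 0.4 − 0.5491 = -0.1491; denominator = 1 − 0.5491 = 0.4509
φ_{22} = -0.1491 / 0.4509 = -0.331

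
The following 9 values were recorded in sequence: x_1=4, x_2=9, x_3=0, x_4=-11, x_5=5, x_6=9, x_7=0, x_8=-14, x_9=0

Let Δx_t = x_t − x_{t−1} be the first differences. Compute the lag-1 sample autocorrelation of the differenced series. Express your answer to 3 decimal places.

-0.181

First differences Δx: 5, -9, -11, 16, 4, -9, -14, 14
Mean of differences = -0.5000
Numerator Σ(Δx_t−Δx̄)(Δx_{t+1}−Δx̄) = -175.7500
Denominator Σ(Δx_t−Δx̄)² = 970.0000
r_1(Δx) = -175.7500 / 970.0000 = -0.181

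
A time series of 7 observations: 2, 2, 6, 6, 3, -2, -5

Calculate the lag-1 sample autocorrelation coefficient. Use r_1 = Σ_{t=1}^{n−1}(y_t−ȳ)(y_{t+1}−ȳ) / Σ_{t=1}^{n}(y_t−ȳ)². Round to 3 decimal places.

0.465

Mean ȳ = (2 + 2 + 6 + 6 + 3 − 2 − 5)/7 = 1.7143
Deviations from mean: 0.2857, 0.2857, 4.2857, 4.2857, 1.2857, -3.7143, -6.7143
Σ(y_t−ȳ)(y_{t+1}−ȳ) = (0.0816) + (1.2245) + (18.3673) + (5.5102) + (-4.7755) + (24.9388) = 45.3469
Denominator Σ(y_t−ȳ)² = 97.4286
r_1 = 45.3469 / 97.4286 = 0.465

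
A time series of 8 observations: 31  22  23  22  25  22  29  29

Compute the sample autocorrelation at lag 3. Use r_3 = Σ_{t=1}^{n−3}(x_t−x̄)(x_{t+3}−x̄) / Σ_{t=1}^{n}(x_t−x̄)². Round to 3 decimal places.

-0.238

Mean x̄ = (31 + 22 + 23 + 22 + 25 + 22 + 29 + 29)/8 = 25.3750
Σ(x_t−x̄)(x_{t+3}−x̄) = (-18.9844) + (1.2656) + (8.0156) + (-12.2344) + (-1.3594) = -23.2969
Denominator Σ(x_t−x̄)² = 97.8750
r_3 = -23.2969 / 97.8750 = -0.238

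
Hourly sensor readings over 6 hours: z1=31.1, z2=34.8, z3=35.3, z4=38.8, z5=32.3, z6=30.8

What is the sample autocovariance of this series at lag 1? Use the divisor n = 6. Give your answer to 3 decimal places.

Mean z̄ = (31.1 + 34.8 + 35.3 + 38.8 + 32.3 + 30.8)/6 = 33.8500
Σ_{t=1}^{5}(z_t−z̄)(z_{t+1}−z̄) = 2.9975
γ_1 = 2.9975 / 6 = 0.500

0.500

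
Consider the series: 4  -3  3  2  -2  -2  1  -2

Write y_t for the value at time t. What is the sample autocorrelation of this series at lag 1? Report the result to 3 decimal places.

Mean ȳ = (4 − 3 + 3 + 2 − 2 − 2 + 1 − 2)/8 = 0.1250
Deviations from mean: 3.8750, -3.1250, 2.8750, 1.8750, -2.1250, -2.1250, 0.8750, -2.1250
Numerator Σ_{t=1}^{7}(y_t−ȳ)(y_{t+1}−ȳ) = -18.8906
Denominator Σ(y_t−ȳ)² = 50.8750
r_1 = -18.8906 / 50.8750 = -0.371

-0.371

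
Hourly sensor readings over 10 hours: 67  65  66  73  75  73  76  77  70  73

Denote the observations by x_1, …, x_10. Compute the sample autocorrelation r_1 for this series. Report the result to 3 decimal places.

Mean x̄ = (67 + 65 + 66 + 73 + 75 + 73 + 76 + 77 + 70 + 73)/10 = 71.5000
Numerator Σ_{t=1}^{9}(x_t−x̄)(x_{t+1}−x̄) = 88.2500
Denominator Σ(x_t−x̄)² = 164.5000
r_1 = 88.2500 / 164.5000 = 0.536

0.536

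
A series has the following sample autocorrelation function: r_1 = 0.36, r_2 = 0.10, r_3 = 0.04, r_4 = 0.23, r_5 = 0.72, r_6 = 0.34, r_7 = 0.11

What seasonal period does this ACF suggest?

The largest autocorrelation is r_5 = 0.72; the remaining lags stay at or below 0.36. The elevated value at lag 1 (0.36), dropping to 0.10 at lag 2, reflects decaying short-term dependence rather than seasonality.
The dominant spike at lag 5 indicates a seasonal period of 5.

5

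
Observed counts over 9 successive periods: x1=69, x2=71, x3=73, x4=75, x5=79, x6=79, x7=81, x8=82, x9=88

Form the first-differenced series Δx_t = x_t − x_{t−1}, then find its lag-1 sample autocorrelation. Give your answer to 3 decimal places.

First differences Δx: 2, 2, 2, 4, 0, 2, 1, 6
Mean of differences = 2.3750
Numerator Σ(Δx_t−Δx̄)(Δx_{t+1}−Δx̄) = -7.7656
Denominator Σ(Δx_t−Δx̄)² = 23.8750
r_1(Δx) = -7.7656 / 23.8750 = -0.325

-0.325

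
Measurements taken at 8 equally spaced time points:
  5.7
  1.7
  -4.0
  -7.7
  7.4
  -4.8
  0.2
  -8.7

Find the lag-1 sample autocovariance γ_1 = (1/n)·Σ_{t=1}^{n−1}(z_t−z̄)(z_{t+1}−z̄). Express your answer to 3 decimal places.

Mean z̄ = (5.7 + 1.7 − 4.0 − 7.7 + 7.4 − 4.8 + 0.2 − 8.7)/8 = -1.2750
Σ_{t=1}^{7}(z_t−z̄)(z_{t+1}−z̄) = -72.3156
γ_1 = -72.3156 / 8 = -9.039

-9.039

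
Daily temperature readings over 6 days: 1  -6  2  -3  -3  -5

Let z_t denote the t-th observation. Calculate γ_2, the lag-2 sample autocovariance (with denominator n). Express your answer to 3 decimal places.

2.630

Mean z̄ = (1 − 6 + 2 − 3 − 3 − 5)/6 = -2.3333
Deviations: 3.3333, -3.6667, 4.3333, -0.6667, -0.6667, -2.6667
Σ_{t=1}^{4}(z_t−z̄)(z_{t+2}−z̄) = 15.7778
γ_2 = 15.7778 / 6 = 2.630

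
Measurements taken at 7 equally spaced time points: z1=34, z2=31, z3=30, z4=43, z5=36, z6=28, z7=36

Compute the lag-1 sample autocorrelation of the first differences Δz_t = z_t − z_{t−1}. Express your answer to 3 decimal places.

-0.304

First differences Δz: -3, -1, 13, -7, -8, 8
Mean of differences = 0.3333
Numerator Σ(Δz_t−Δz̄)(Δz_{t+1}−Δz̄) = -108.1111
Denominator Σ(Δz_t−Δz̄)² = 355.3333
r_1(Δz) = -108.1111 / 355.3333 = -0.304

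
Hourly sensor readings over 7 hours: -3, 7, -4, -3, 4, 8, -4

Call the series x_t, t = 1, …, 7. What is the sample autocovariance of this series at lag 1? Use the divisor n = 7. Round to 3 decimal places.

-8.297

Mean x̄ = (-3 + 7 − 4 − 3 + 4 + 8 − 4)/7 = 0.7143
Deviations: -3.7143, 6.2857, -4.7143, -3.7143, 3.2857, 7.2857, -4.7143
Σ_{t=1}^{6}(x_t−x̄)(x_{t+1}−x̄) = -58.0816
γ_1 = -58.0816 / 7 = -8.297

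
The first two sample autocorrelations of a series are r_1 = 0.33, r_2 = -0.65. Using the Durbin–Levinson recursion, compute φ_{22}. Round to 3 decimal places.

-0.852

φ_{22} = (r_2 − r_1²) / (1 − r_1²)
r_1² = (0.33)² = 0.1089
Numerator = -0.65 − 0.1089 = -0.7589; denominator = 1 − 0.1089 = 0.8911
φ_{22} = -0.7589 / 0.8911 = -0.852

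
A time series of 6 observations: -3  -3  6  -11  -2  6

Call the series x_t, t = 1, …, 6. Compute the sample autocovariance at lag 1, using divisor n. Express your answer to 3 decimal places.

Mean x̄ = (-3 − 3 + 6 − 11 − 2 + 6)/6 = -1.1667
Deviations: -1.8333, -1.8333, 7.1667, -9.8333, -0.8333, 7.1667
Σ_{t=1}^{5}(x_t−x̄)(x_{t+1}−x̄) = -78.0278
γ_1 = -78.0278 / 6 = -13.005

-13.005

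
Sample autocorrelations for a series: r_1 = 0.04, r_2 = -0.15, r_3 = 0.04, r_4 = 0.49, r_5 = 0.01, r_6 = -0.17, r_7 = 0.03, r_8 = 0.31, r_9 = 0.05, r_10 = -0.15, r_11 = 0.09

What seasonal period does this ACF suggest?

The largest autocorrelation is r_4 = 0.49, with a weaker echo at lag 8 (0.31); the remaining lags stay at or below 0.09.
The dominant spike at lag 4 indicates a seasonal period of 4.

4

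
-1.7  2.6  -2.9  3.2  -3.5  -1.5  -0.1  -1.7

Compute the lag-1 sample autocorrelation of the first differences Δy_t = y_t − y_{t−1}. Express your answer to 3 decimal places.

-0.796

First differences Δy: 4.3, -5.5, 6.1, -6.7, 2.0, 1.4, -1.6
Mean of differences = 0.0000
Numerator Σ(Δy_t−Δȳ)(Δy_{t+1}−Δȳ) = -110.9100
Denominator Σ(Δy_t−Δȳ)² = 139.3600
r_1(Δy) = -110.9100 / 139.3600 = -0.796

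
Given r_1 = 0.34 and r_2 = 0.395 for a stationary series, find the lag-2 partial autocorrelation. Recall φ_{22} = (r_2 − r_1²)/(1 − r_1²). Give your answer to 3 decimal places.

φ_{22} = (r_2 − r_1²) / (1 − r_1²)
r_1² = (0.34)² = 0.1156
Numerator = 0.395 − 0.1156 = 0.2794; denominator = 1 − 0.1156 = 0.8844
φ_{22} = 0.2794 / 0.8844 = 0.316

0.316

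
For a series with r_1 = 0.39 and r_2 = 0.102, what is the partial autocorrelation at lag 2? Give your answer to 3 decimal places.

-0.059

φ_{22} = (r_2 − r_1²) / (1 − r_1²)
r_1² = (0.39)² = 0.1521
Numerator = 0.102 − 0.1521 = -0.0501; denominator = 1 − 0.1521 = 0.8479
φ_{22} = -0.0501 / 0.8479 = -0.059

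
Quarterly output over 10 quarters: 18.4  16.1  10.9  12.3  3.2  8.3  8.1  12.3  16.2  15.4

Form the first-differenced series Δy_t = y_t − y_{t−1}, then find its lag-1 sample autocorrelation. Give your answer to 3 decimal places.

First differences Δy: -2.3, -5.2, 1.4, -9.1, 5.1, -0.2, 4.2, 3.9, -0.8
Mean of differences = -0.3333
Numerator Σ(Δy_t−Δȳ)(Δy_{t+1}−Δȳ) = -43.1478
Denominator Σ(Δy_t−Δȳ)² = 175.6400
r_1(Δy) = -43.1478 / 175.6400 = -0.246

-0.246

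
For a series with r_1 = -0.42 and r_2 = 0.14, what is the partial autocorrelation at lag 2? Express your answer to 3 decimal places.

φ_{22} = (r_2 − r_1²) / (1 − r_1²)
r_1² = (-0.42)² = 0.1764
Numerator = 0.14 − 0.1764 = -0.0364; denominator = 1 − 0.1764 = 0.8236
φ_{22} = -0.0364 / 0.8236 = -0.044

-0.044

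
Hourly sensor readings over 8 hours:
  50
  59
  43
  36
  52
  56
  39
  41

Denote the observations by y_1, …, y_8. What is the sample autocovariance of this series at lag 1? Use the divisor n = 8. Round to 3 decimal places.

-0.250

Mean ȳ = (50 + 59 + 43 + 36 + 52 + 56 + 39 + 41)/8 = 47.0000
Σ_{t=1}^{7}(y_t−ȳ)(y_{t+1}−ȳ) = -2.0000
γ_1 = -2.0000 / 8 = -0.250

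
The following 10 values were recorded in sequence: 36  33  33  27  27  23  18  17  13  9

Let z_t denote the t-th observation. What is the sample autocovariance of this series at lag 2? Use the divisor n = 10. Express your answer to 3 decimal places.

31.908

Mean z̄ = (36 + 33 + 33 + 27 + 27 + 23 + 18 + 17 + 13 + 9)/10 = 23.6000
Σ_{t=1}^{8}(z_t−z̄)(z_{t+2}−z̄) = 319.0800
γ_2 = 319.0800 / 10 = 31.908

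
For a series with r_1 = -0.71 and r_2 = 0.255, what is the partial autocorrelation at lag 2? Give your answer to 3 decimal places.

-0.502

φ_{22} = (r_2 − r_1²) / (1 − r_1²)
r_1² = (-0.71)² = 0.5041
Numerator = 0.255 − 0.5041 = -0.2491; denominator = 1 − 0.5041 = 0.4959
φ_{22} = -0.2491 / 0.4959 = -0.502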